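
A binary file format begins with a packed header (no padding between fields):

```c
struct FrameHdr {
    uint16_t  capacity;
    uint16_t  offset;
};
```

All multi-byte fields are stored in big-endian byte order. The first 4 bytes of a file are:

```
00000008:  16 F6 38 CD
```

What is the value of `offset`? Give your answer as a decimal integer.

14541

`offset` follows `capacity` (2 bytes), so it starts at byte offset 2 and occupies 2 bytes.
Bytes at offsets 2..3: 38 CD.
In big-endian order the high byte comes first in memory.
The bytes are already most-significant first: 0x38CD.
0x38CD = 14541.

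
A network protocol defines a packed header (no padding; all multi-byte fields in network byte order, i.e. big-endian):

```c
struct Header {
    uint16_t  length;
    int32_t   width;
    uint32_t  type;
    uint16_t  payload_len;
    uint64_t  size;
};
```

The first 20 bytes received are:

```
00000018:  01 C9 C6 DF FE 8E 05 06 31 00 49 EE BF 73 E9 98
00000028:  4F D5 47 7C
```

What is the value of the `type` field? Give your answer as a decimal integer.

84291840

`type` follows `length` (2 B), `width` (4 B), so it starts at offset 2 + 4 = 6 and occupies 4 bytes.
Bytes at offsets 6..9: 05 06 31 00.
In big-endian order the high byte comes first in memory.
The bytes are already most-significant first: 0x05063100.
0x05063100 = 84291840.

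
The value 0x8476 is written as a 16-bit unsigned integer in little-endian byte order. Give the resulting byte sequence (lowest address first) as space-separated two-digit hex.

Split into bytes (most-significant first): 84 76.
Little-endian stores the least-significant byte at the lowest address.
So at ascending addresses the bytes are 76 84.

76 84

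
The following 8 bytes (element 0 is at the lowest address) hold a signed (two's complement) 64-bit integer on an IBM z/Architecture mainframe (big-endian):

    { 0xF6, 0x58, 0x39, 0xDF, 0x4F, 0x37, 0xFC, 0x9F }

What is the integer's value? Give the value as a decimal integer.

Big-endian: lowest address holds the most-significant byte.
The bytes are already most-significant first: 0xF65839DF4F37FC9F.
Top bit is set, so as a signed 64-bit value this is 0xF65839DF4F37FC9F − 2^64 = -695742511159182177.

-695742511159182177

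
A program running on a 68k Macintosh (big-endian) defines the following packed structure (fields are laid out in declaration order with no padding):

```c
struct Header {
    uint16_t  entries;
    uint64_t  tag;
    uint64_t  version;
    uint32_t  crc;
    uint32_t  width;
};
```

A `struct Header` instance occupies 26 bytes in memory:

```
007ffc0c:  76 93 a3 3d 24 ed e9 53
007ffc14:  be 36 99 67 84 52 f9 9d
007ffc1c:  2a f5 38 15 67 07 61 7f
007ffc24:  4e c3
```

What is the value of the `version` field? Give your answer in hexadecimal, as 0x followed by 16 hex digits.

0x99678452F99D2AF5

`version` follows `entries` (2 B), `tag` (8 B), so it starts at offset 2 + 8 = 10 and occupies 8 bytes.
Bytes at offsets 10..17: 99 67 84 52 F9 9D 2A F5.
Big-endian: lowest address holds the most-significant byte.
The bytes are already most-significant first: 0x99678452F99D2AF5.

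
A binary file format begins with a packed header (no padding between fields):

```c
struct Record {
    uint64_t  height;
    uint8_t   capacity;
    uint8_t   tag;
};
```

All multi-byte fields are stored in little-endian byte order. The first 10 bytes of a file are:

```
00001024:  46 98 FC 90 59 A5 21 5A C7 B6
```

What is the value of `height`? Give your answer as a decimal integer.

`height` is the first field, at byte offset 0, occupying 8 bytes.
Bytes at offsets 0..7: 46 98 FC 90 59 A5 21 5A.
Little-endian stores the least-significant byte at the lowest address.
Reassemble most-significant byte first: 5A 21 A5 59 90 FC 98 46 → 0x5A21A55990FC9846.
0x5A21A55990FC9846 = 6494653941748111430.

6494653941748111430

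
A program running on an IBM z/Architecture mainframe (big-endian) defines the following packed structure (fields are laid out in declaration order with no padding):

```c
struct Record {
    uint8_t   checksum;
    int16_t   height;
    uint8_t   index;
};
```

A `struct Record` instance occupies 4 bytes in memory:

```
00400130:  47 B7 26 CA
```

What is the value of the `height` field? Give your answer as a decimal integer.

-18650

`height` follows `checksum` (1 byte), so it starts at byte offset 1 and occupies 2 bytes.
Bytes at offsets 1..2: B7 26.
In big-endian order the high byte comes first in memory.
The bytes are already most-significant first: 0xB726.
Top bit is set, so as a signed 16-bit value this is 0xB726 − 2^16 = -18650.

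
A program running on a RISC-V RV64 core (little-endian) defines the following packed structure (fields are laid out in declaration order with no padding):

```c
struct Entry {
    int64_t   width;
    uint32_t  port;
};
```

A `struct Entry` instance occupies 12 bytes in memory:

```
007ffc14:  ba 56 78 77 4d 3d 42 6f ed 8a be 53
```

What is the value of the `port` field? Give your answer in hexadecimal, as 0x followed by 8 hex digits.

`port` follows `width` (8 bytes), so it starts at byte offset 8 and occupies 4 bytes.
Bytes at offsets 8..11: ED 8A BE 53.
Little-endian stores the least-significant byte at the lowest address.
Reassemble most-significant byte first: 53 BE 8A ED → 0x53BE8AED.

0x53BE8AED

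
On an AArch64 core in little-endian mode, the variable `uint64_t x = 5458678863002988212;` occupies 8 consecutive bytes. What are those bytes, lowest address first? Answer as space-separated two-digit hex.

B4 EE 39 2C 81 1F C1 4B

5458678863002988212 in hexadecimal, padded to 64 bits, is 0x4BC11F812C39EEB4.
Split into bytes (most-significant first): 4B C1 1F 81 2C 39 EE B4.
In little-endian order the low byte comes first in memory.
So at ascending addresses the bytes are B4 EE 39 2C 81 1F C1 4B.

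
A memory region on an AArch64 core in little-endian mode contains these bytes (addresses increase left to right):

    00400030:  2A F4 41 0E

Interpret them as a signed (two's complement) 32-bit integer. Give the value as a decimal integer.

In little-endian order the low byte comes first in memory.
Reassemble most-significant byte first: 0E 41 F4 2A → 0x0E41F42A.
0x0E41F42A = 239203370.

239203370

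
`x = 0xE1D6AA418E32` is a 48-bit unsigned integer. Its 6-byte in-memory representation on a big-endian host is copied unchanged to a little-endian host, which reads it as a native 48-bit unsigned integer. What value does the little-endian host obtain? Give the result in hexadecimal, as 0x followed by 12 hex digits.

0x328E41AAD6E1

Stored big-endian, the bytes at ascending addresses are E1 D6 AA 41 8E 32.
Read back as little-endian, the first byte is least significant, giving 0x328E41AAD6E1.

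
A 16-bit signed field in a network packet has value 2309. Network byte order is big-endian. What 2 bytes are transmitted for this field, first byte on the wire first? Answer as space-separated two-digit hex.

09 05

2309 in hexadecimal, padded to 16 bits, is 0x0905.
Split into bytes (most-significant first): 09 05.
In big-endian order the high byte comes first in memory.
So the memory order matches the most-significant-first order: 09 05.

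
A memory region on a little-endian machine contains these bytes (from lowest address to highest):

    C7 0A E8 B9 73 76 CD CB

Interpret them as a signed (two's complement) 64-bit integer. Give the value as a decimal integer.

-3761219874372187449

Little-endian stores the least-significant byte at the lowest address.
Reassemble most-significant byte first: CB CD 76 73 B9 E8 0A C7 → 0xCBCD7673B9E80AC7.
Top bit is set, so as a signed 64-bit value this is 0xCBCD7673B9E80AC7 − 2^64 = -3761219874372187449.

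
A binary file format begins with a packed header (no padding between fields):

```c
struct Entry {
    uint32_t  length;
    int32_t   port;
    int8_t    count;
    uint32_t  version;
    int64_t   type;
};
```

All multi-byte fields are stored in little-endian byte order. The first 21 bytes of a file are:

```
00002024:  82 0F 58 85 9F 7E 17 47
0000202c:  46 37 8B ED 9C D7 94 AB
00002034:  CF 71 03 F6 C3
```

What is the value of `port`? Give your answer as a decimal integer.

1192722079

`port` follows `length` (4 bytes), so it starts at byte offset 4 and occupies 4 bytes.
Bytes at offsets 4..7: 9F 7E 17 47.
In little-endian order the low byte comes first in memory.
Reassemble most-significant byte first: 47 17 7E 9F → 0x47177E9F.
0x47177E9F = 1192722079.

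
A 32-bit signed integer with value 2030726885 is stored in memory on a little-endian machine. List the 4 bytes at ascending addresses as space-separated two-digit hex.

2030726885 in hexadecimal, padded to 32 bits, is 0x790A6EE5.
Split into bytes (most-significant first): 79 0A 6E E5.
Little-endian stores the least-significant byte at the lowest address.
So at ascending addresses the bytes are E5 6E 0A 79.

E5 6E 0A 79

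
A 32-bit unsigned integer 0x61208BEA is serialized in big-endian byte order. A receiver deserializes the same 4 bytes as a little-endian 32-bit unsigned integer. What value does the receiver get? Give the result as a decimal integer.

3934986337

Stored big-endian, the bytes at ascending addresses are 61 20 8B EA.
Read back as little-endian, the first byte is least significant, giving 0xEA8B2061.
0xEA8B2061 = 3934986337.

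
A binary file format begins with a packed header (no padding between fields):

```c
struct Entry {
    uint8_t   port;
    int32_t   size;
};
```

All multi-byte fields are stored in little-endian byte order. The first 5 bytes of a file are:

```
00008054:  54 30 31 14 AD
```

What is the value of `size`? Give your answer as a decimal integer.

`size` follows `port` (1 byte), so it starts at byte offset 1 and occupies 4 bytes.
Bytes at offsets 1..4: 30 31 14 AD.
Little-endian stores the least-significant byte at the lowest address.
Reassemble most-significant byte first: AD 14 31 30 → 0xAD143130.
Top bit is set, so as a signed 32-bit value this is 0xAD143130 − 2^32 = -1391185616.

-1391185616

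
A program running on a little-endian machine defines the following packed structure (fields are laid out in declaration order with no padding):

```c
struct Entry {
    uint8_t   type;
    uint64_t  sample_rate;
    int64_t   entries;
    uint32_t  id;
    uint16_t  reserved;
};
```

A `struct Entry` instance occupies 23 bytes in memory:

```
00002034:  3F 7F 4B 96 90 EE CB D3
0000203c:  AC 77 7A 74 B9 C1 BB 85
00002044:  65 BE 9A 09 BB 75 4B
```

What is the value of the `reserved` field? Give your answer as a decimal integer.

19317

`reserved` follows `type` (1 B), `sample_rate` (8 B), `entries` (8 B), `id` (4 B), so it starts at offset 1 + 8 + 8 + 4 = 21 and occupies 2 bytes.
Bytes at offsets 21..22: 75 4B.
Little-endian stores the least-significant byte at the lowest address.
Reassemble most-significant byte first: 4B 75 → 0x4B75.
0x4B75 = 19317.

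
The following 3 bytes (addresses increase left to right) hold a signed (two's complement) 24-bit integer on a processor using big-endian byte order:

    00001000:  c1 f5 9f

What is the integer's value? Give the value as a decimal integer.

Big-endian stores the most-significant byte at the lowest address.
The bytes are already most-significant first: 0xC1F59F.
Top bit is set, so as a signed 24-bit value this is 0xC1F59F − 2^24 = -4065889.

-4065889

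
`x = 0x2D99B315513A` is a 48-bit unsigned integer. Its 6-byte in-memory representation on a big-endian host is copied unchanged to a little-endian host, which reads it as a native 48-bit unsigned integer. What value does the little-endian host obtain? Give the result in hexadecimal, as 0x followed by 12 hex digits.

Stored big-endian, the bytes at ascending addresses are 2D 99 B3 15 51 3A.
Read back as little-endian, the first byte is least significant, giving 0x3A5115B3992D.

0x3A5115B3992D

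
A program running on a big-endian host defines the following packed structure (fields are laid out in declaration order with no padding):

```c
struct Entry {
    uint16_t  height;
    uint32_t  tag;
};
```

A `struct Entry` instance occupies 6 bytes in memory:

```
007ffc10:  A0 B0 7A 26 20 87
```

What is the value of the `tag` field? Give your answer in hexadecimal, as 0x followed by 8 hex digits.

`tag` follows `height` (2 bytes), so it starts at byte offset 2 and occupies 4 bytes.
Bytes at offsets 2..5: 7A 26 20 87.
In big-endian order the high byte comes first in memory.
The bytes are already most-significant first: 0x7A262087.

0x7A262087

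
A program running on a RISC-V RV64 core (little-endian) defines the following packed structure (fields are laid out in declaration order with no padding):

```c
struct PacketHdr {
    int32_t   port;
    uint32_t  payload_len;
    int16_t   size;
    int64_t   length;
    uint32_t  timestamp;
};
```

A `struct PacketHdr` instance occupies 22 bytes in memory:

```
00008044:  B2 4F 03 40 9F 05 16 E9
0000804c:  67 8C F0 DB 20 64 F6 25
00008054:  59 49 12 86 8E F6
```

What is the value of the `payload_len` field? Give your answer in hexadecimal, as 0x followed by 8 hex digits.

0xE916059F

`payload_len` follows `port` (4 bytes), so it starts at byte offset 4 and occupies 4 bytes.
Bytes at offsets 4..7: 9F 05 16 E9.
Little-endian stores the least-significant byte at the lowest address.
Reassemble most-significant byte first: E9 16 05 9F → 0xE916059F.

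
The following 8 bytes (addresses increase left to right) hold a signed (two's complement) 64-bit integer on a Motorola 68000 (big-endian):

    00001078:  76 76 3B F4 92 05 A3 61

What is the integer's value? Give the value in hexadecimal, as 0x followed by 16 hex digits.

0x76763BF49205A361

In big-endian order the high byte comes first in memory.
The bytes are already most-significant first: 0x76763BF49205A361.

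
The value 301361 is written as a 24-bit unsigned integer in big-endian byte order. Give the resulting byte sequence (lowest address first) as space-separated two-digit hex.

301361 in hexadecimal, padded to 24 bits, is 0x049931.
Split into bytes (most-significant first): 04 99 31.
Big-endian: lowest address holds the most-significant byte.
So the memory order matches the most-significant-first order: 04 99 31.

04 99 31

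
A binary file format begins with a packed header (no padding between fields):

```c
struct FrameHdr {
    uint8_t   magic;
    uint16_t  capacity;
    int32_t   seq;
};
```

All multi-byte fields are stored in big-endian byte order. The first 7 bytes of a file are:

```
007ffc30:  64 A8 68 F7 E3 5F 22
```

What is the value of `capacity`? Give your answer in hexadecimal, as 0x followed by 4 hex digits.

`capacity` follows `magic` (1 byte), so it starts at byte offset 1 and occupies 2 bytes.
Bytes at offsets 1..2: A8 68.
In big-endian order the high byte comes first in memory.
The bytes are already most-significant first: 0xA868.

0xA868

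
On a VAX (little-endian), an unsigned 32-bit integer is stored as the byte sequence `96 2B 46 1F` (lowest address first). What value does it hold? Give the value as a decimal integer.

524692374

Little-endian: lowest address holds the least-significant byte.
Reassemble most-significant byte first: 1F 46 2B 96 → 0x1F462B96.
0x1F462B96 = 524692374.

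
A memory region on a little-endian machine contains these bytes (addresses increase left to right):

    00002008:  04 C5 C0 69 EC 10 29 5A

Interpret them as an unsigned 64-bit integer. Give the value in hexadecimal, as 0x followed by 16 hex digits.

Little-endian: lowest address holds the least-significant byte.
Reassemble most-significant byte first: 5A 29 10 EC 69 C0 C5 04 → 0x5A2910EC69C0C504.

0x5A2910EC69C0C504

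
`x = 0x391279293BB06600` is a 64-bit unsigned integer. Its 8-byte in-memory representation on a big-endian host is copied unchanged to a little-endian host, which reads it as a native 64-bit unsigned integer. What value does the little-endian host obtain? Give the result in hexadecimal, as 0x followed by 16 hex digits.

Stored big-endian, the bytes at ascending addresses are 39 12 79 29 3B B0 66 00.
Read back as little-endian, the first byte is least significant, giving 0x0066B03B29791239.

0x0066B03B29791239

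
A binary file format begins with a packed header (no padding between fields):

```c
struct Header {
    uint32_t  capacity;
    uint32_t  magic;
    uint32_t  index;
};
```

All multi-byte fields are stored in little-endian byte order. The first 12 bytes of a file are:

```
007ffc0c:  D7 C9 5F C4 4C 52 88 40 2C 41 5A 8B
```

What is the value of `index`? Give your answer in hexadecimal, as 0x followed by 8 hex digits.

`index` follows `capacity` (4 B), `magic` (4 B), so it starts at offset 4 + 4 = 8 and occupies 4 bytes.
Bytes at offsets 8..11: 2C 41 5A 8B.
In little-endian order the low byte comes first in memory.
Reassemble most-significant byte first: 8B 5A 41 2C → 0x8B5A412C.

0x8B5A412C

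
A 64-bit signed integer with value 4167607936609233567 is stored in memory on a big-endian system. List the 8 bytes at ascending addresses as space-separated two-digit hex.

39 D6 51 56 60 B1 2A 9F

4167607936609233567 in hexadecimal, padded to 64 bits, is 0x39D6515660B12A9F.
Split into bytes (most-significant first): 39 D6 51 56 60 B1 2A 9F.
Big-endian: lowest address holds the most-significant byte.
So the memory order matches the most-significant-first order: 39 D6 51 56 60 B1 2A 9F.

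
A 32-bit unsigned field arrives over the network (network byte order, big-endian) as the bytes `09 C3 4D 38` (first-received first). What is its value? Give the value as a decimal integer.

163794232

Big-endian: lowest address holds the most-significant byte.
The bytes are already most-significant first: 0x09C34D38.
0x09C34D38 = 163794232.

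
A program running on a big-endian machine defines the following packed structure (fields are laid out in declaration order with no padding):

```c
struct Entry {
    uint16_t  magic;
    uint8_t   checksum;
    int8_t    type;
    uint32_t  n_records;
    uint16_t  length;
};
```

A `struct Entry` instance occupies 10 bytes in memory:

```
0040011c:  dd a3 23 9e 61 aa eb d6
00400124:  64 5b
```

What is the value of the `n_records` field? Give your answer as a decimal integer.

`n_records` follows `magic` (2 B), `checksum` (1 B), `type` (1 B), so it starts at offset 2 + 1 + 1 = 4 and occupies 4 bytes.
Bytes at offsets 4..7: 61 AA EB D6.
Big-endian: lowest address holds the most-significant byte.
The bytes are already most-significant first: 0x61AAEBD6.
0x61AAEBD6 = 1638591446.

1638591446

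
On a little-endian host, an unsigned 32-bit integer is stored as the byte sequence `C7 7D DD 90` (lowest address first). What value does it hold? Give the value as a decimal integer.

2430434759

Little-endian stores the least-significant byte at the lowest address.
Reassemble most-significant byte first: 90 DD 7D C7 → 0x90DD7DC7.
0x90DD7DC7 = 2430434759.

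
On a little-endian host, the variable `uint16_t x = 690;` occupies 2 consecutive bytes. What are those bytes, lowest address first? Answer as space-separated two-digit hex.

690 in hexadecimal, padded to 16 bits, is 0x02B2.
Split into bytes (most-significant first): 02 B2.
Little-endian stores the least-significant byte at the lowest address.
So at ascending addresses the bytes are B2 02.

B2 02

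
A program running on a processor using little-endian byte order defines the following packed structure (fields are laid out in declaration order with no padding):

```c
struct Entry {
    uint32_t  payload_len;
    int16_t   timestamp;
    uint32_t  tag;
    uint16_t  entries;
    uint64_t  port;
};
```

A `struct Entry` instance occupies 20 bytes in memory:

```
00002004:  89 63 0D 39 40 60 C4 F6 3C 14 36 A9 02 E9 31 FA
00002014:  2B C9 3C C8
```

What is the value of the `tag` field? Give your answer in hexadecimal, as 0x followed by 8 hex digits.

0x143CF6C4

`tag` follows `payload_len` (4 B), `timestamp` (2 B), so it starts at offset 4 + 2 = 6 and occupies 4 bytes.
Bytes at offsets 6..9: C4 F6 3C 14.
Little-endian stores the least-significant byte at the lowest address.
Reassemble most-significant byte first: 14 3C F6 C4 → 0x143CF6C4.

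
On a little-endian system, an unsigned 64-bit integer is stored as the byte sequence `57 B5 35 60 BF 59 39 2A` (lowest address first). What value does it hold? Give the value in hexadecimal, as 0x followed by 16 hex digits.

0x2A3959BF6035B557

Little-endian stores the least-significant byte at the lowest address.
Reassemble most-significant byte first: 2A 39 59 BF 60 35 B5 57 → 0x2A3959BF6035B557.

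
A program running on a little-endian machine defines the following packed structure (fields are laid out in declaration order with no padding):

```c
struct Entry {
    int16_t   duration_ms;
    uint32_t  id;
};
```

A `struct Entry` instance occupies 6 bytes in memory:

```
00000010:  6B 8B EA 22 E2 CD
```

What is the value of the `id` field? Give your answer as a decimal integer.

`id` follows `duration_ms` (2 bytes), so it starts at byte offset 2 and occupies 4 bytes.
Bytes at offsets 2..5: EA 22 E2 CD.
Little-endian: lowest address holds the least-significant byte.
Reassemble most-significant byte first: CD E2 22 EA → 0xCDE222EA.
0xCDE222EA = 3454149354.

3454149354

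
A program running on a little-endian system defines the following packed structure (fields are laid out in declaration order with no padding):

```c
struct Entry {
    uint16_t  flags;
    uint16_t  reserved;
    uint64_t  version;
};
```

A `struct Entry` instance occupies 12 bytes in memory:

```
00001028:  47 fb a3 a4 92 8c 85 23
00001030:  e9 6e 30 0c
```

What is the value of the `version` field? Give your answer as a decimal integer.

`version` follows `flags` (2 B), `reserved` (2 B), so it starts at offset 2 + 2 = 4 and occupies 8 bytes.
Bytes at offsets 4..11: 92 8C 85 23 E9 6E 30 0C.
Little-endian: lowest address holds the least-significant byte.
Reassemble most-significant byte first: 0C 30 6E E9 23 85 8C 92 → 0x0C306EE923858C92.
0x0C306EE923858C92 = 878323874939636882.

878323874939636882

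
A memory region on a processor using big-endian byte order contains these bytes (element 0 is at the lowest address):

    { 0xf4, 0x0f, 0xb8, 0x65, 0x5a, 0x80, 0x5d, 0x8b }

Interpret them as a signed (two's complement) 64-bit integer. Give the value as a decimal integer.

Big-endian stores the most-significant byte at the lowest address.
The bytes are already most-significant first: 0xF40FB8655A805D8B.
Top bit is set, so as a signed 64-bit value this is 0xF40FB8655A805D8B − 2^64 = -860266258354905717.

-860266258354905717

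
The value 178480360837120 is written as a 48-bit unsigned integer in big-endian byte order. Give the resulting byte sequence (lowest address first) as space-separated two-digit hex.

178480360837120 in hexadecimal, padded to 48 bits, is 0xA253B281D000.
Split into bytes (most-significant first): A2 53 B2 81 D0 00.
Big-endian stores the most-significant byte at the lowest address.
So the memory order matches the most-significant-first order: A2 53 B2 81 D0 00.

A2 53 B2 81 D0 00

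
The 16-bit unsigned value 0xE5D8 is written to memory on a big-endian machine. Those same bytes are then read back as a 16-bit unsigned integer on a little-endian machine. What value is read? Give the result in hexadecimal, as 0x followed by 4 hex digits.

0xD8E5

Stored big-endian, the bytes at ascending addresses are E5 D8.
Read back as little-endian, the first byte is least significant, giving 0xD8E5.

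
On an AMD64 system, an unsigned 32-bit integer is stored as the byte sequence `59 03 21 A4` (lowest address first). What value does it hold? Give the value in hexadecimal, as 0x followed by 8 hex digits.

0xA4210359

Little-endian: lowest address holds the least-significant byte.
Reassemble most-significant byte first: A4 21 03 59 → 0xA4210359.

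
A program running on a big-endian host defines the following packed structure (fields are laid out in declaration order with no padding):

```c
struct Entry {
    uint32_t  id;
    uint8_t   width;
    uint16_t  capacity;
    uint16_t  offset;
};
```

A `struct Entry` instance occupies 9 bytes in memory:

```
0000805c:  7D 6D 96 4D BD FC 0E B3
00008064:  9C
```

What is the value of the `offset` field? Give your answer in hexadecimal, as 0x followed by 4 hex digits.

0xB39C

`offset` follows `id` (4 B), `width` (1 B), `capacity` (2 B), so it starts at offset 4 + 1 + 2 = 7 and occupies 2 bytes.
Bytes at offsets 7..8: B3 9C.
Big-endian stores the most-significant byte at the lowest address.
The bytes are already most-significant first: 0xB39C.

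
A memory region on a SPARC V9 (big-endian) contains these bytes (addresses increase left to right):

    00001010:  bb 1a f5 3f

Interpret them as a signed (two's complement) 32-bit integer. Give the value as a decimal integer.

Big-endian: lowest address holds the most-significant byte.
The bytes are already most-significant first: 0xBB1AF53F.
Top bit is set, so as a signed 32-bit value this is 0xBB1AF53F − 2^32 = -1155861185.

-1155861185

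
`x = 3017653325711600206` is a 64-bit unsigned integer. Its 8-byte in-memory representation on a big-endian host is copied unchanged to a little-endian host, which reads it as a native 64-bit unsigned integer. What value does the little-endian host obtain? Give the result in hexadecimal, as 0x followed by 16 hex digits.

0x4EEA5026B6DBE029

3017653325711600206 in 64-bit hexadecimal is 0x29E0DBB62650EA4E.
Stored big-endian, the bytes at ascending addresses are 29 E0 DB B6 26 50 EA 4E.
Read back as little-endian, the first byte is least significant, giving 0x4EEA5026B6DBE029.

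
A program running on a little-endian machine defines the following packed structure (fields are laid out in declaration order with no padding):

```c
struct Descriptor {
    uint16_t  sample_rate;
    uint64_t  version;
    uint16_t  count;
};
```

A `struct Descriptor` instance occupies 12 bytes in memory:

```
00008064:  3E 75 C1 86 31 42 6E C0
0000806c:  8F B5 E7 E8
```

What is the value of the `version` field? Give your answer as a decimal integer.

`version` follows `sample_rate` (2 bytes), so it starts at byte offset 2 and occupies 8 bytes.
Bytes at offsets 2..9: C1 86 31 42 6E C0 8F B5.
In little-endian order the low byte comes first in memory.
Reassemble most-significant byte first: B5 8F C0 6E 42 31 86 C1 → 0xB58FC06E423186C1.
0xB58FC06E423186C1 = 13082887022324057793.

13082887022324057793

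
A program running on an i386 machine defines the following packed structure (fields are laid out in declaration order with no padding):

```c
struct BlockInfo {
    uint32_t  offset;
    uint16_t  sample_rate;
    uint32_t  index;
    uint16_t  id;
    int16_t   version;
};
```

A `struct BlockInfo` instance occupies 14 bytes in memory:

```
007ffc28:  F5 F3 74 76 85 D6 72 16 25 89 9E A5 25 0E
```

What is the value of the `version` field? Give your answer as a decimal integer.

3621

`version` follows `offset` (4 B), `sample_rate` (2 B), `index` (4 B), `id` (2 B), so it starts at offset 4 + 2 + 4 + 2 = 12 and occupies 2 bytes.
Bytes at offsets 12..13: 25 0E.
In little-endian order the low byte comes first in memory.
Reassemble most-significant byte first: 0E 25 → 0x0E25.
0x0E25 = 3621.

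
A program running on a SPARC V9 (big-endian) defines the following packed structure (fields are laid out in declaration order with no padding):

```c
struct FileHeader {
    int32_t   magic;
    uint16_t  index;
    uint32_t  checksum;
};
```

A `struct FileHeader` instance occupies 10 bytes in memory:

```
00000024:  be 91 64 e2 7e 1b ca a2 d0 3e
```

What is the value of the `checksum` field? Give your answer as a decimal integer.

`checksum` follows `magic` (4 B), `index` (2 B), so it starts at offset 4 + 2 = 6 and occupies 4 bytes.
Bytes at offsets 6..9: CA A2 D0 3E.
In big-endian order the high byte comes first in memory.
The bytes are already most-significant first: 0xCAA2D03E.
0xCAA2D03E = 3399667774.

3399667774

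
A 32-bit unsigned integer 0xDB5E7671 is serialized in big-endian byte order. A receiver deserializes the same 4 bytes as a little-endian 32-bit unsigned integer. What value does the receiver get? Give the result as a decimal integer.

1903582939

Stored big-endian, the bytes at ascending addresses are DB 5E 76 71.
Read back as little-endian, the first byte is least significant, giving 0x71765EDB.
0x71765EDB = 1903582939.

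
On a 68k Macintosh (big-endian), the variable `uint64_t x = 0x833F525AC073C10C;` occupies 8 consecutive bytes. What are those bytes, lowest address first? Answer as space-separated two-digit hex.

83 3F 52 5A C0 73 C1 0C

Split into bytes (most-significant first): 83 3F 52 5A C0 73 C1 0C.
Big-endian: lowest address holds the most-significant byte.
So the memory order matches the most-significant-first order: 83 3F 52 5A C0 73 C1 0C.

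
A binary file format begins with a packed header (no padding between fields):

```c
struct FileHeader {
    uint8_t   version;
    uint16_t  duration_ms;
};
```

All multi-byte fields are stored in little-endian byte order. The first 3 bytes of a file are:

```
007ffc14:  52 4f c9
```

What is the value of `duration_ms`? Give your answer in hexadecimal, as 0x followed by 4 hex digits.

`duration_ms` follows `version` (1 byte), so it starts at byte offset 1 and occupies 2 bytes.
Bytes at offsets 1..2: 4F C9.
Little-endian: lowest address holds the least-significant byte.
Reassemble most-significant byte first: C9 4F → 0xC94F.

0xC94F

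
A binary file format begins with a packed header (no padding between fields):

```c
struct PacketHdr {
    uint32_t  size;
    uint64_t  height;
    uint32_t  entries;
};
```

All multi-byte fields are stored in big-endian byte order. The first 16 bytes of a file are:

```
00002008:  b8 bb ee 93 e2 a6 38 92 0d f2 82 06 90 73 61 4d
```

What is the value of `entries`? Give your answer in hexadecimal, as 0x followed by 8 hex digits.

0x9073614D

`entries` follows `size` (4 B), `height` (8 B), so it starts at offset 4 + 8 = 12 and occupies 4 bytes.
Bytes at offsets 12..15: 90 73 61 4D.
Big-endian: lowest address holds the most-significant byte.
The bytes are already most-significant first: 0x9073614D.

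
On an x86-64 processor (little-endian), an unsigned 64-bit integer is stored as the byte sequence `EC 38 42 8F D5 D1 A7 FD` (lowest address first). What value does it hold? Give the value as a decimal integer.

Little-endian stores the least-significant byte at the lowest address.
Reassemble most-significant byte first: FD A7 D1 D5 8F 42 38 EC → 0xFDA7D1D58F4238EC.
0xFDA7D1D58F4238EC = 18277808327868168428.

18277808327868168428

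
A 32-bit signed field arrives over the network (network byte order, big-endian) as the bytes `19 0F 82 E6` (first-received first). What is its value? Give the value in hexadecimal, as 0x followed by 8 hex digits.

Big-endian stores the most-significant byte at the lowest address.
The bytes are already most-significant first: 0x190F82E6.

0x190F82E6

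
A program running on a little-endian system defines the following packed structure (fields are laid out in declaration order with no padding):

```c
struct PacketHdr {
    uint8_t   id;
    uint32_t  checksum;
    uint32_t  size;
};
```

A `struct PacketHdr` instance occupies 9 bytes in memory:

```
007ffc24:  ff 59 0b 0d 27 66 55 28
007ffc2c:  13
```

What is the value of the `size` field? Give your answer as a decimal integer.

`size` follows `id` (1 B), `checksum` (4 B), so it starts at offset 1 + 4 = 5 and occupies 4 bytes.
Bytes at offsets 5..8: 66 55 28 13.
Little-endian: lowest address holds the least-significant byte.
Reassemble most-significant byte first: 13 28 55 66 → 0x13285566.
0x13285566 = 321410406.

321410406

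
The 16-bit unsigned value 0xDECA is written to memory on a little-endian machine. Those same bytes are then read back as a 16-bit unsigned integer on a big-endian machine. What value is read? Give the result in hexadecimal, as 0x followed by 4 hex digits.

0xCADE

Stored little-endian, the bytes at ascending addresses are CA DE.
Read back as big-endian, the last byte is least significant, giving 0xCADE.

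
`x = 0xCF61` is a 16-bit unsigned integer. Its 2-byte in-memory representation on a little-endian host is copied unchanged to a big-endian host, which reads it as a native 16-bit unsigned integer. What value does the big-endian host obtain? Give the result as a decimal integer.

Stored little-endian, the bytes at ascending addresses are 61 CF.
Read back as big-endian, the last byte is least significant, giving 0x61CF.
0x61CF = 25039.

25039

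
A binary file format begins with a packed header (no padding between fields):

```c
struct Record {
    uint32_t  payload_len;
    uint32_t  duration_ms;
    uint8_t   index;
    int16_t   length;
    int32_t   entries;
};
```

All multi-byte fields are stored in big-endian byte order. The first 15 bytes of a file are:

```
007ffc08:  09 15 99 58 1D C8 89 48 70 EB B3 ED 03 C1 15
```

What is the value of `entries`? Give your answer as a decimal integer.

`entries` follows `payload_len` (4 B), `duration_ms` (4 B), `index` (1 B), `length` (2 B), so it starts at offset 4 + 4 + 1 + 2 = 11 and occupies 4 bytes.
Bytes at offsets 11..14: ED 03 C1 15.
Big-endian: lowest address holds the most-significant byte.
The bytes are already most-significant first: 0xED03C115.
Top bit is set, so as a signed 32-bit value this is 0xED03C115 − 2^32 = -318521067.

-318521067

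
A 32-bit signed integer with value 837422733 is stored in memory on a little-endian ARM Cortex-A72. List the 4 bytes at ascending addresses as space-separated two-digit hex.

837422733 in hexadecimal, padded to 32 bits, is 0x31EA0E8D.
Split into bytes (most-significant first): 31 EA 0E 8D.
Little-endian stores the least-significant byte at the lowest address.
So at ascending addresses the bytes are 8D 0E EA 31.

8D 0E EA 31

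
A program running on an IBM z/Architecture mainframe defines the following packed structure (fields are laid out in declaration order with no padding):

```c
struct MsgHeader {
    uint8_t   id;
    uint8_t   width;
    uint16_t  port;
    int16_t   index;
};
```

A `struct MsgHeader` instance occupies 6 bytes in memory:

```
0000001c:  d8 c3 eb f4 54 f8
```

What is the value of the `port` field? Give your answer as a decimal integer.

`port` follows `id` (1 B), `width` (1 B), so it starts at offset 1 + 1 = 2 and occupies 2 bytes.
Bytes at offsets 2..3: EB F4.
Big-endian: lowest address holds the most-significant byte.
The bytes are already most-significant first: 0xEBF4.
0xEBF4 = 60404.

60404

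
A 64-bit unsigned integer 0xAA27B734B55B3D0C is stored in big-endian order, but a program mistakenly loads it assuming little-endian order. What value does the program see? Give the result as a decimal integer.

881961935866111914

Stored big-endian, the bytes at ascending addresses are AA 27 B7 34 B5 5B 3D 0C.
Read back as little-endian, the first byte is least significant, giving 0x0C3D5BB534B727AA.
0x0C3D5BB534B727AA = 881961935866111914.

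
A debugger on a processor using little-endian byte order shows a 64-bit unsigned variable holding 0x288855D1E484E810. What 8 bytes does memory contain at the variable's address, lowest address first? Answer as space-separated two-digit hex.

Split into bytes (most-significant first): 28 88 55 D1 E4 84 E8 10.
Little-endian: lowest address holds the least-significant byte.
So at ascending addresses the bytes are 10 E8 84 E4 D1 55 88 28.

10 E8 84 E4 D1 55 88 28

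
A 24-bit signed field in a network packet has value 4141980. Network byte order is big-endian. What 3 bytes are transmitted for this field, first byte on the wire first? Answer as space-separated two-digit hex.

3F 33 9C

4141980 in hexadecimal, padded to 24 bits, is 0x3F339C.
Split into bytes (most-significant first): 3F 33 9C.
Big-endian: lowest address holds the most-significant byte.
So the memory order matches the most-significant-first order: 3F 33 9C.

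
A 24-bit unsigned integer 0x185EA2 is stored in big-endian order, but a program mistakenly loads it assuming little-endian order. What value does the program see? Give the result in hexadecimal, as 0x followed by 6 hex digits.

Stored big-endian, the bytes at ascending addresses are 18 5E A2.
Read back as little-endian, the first byte is least significant, giving 0xA25E18.

0xA25E18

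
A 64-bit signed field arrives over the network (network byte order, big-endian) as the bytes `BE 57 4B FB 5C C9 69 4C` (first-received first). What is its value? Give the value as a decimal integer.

-4731229340563838644

In big-endian order the high byte comes first in memory.
The bytes are already most-significant first: 0xBE574BFB5CC9694C.
Top bit is set, so as a signed 64-bit value this is 0xBE574BFB5CC9694C − 2^64 = -4731229340563838644.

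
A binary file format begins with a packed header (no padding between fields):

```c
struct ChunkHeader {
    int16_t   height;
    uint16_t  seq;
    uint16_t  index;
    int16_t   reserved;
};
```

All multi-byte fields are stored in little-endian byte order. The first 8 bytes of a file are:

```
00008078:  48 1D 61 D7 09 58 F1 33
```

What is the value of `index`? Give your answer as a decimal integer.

`index` follows `height` (2 B), `seq` (2 B), so it starts at offset 2 + 2 = 4 and occupies 2 bytes.
Bytes at offsets 4..5: 09 58.
In little-endian order the low byte comes first in memory.
Reassemble most-significant byte first: 58 09 → 0x5809.
0x5809 = 22537.

22537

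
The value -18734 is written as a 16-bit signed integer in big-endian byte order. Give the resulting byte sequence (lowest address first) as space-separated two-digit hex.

Two's complement of -18734 in 16 bits: 18734 = 0x492E; invert → 0xB6D1; add 1 → 0xB6D2.
Split into bytes (most-significant first): B6 D2.
Big-endian stores the most-significant byte at the lowest address.
So the memory order matches the most-significant-first order: B6 D2.

B6 D2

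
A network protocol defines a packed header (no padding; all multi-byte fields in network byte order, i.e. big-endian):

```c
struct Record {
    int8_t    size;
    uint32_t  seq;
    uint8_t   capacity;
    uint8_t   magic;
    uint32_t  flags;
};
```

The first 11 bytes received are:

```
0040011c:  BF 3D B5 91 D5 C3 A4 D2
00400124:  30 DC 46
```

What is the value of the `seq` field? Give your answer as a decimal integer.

1035309525

`seq` follows `size` (1 byte), so it starts at byte offset 1 and occupies 4 bytes.
Bytes at offsets 1..4: 3D B5 91 D5.
In big-endian order the high byte comes first in memory.
The bytes are already most-significant first: 0x3DB591D5.
0x3DB591D5 = 1035309525.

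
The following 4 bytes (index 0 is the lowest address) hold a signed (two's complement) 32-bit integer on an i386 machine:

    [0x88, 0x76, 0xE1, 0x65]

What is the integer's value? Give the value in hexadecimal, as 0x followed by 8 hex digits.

Little-endian: lowest address holds the least-significant byte.
Reassemble most-significant byte first: 65 E1 76 88 → 0x65E17688.

0x65E17688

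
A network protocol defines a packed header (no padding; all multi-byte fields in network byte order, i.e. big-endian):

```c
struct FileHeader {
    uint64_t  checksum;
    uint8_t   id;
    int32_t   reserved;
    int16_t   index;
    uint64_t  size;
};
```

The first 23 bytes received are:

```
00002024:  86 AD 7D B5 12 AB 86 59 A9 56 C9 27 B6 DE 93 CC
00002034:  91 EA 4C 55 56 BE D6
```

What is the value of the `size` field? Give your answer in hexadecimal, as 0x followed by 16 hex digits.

0xCC91EA4C5556BED6

`size` follows `checksum` (8 B), `id` (1 B), `reserved` (4 B), `index` (2 B), so it starts at offset 8 + 1 + 4 + 2 = 15 and occupies 8 bytes.
Bytes at offsets 15..22: CC 91 EA 4C 55 56 BE D6.
In big-endian order the high byte comes first in memory.
The bytes are already most-significant first: 0xCC91EA4C5556BED6.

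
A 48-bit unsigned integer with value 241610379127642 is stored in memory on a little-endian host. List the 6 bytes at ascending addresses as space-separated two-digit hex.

5A 6B D2 4C BE DB

241610379127642 in hexadecimal, padded to 48 bits, is 0xDBBE4CD26B5A.
Split into bytes (most-significant first): DB BE 4C D2 6B 5A.
Little-endian: lowest address holds the least-significant byte.
So at ascending addresses the bytes are 5A 6B D2 4C BE DB.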